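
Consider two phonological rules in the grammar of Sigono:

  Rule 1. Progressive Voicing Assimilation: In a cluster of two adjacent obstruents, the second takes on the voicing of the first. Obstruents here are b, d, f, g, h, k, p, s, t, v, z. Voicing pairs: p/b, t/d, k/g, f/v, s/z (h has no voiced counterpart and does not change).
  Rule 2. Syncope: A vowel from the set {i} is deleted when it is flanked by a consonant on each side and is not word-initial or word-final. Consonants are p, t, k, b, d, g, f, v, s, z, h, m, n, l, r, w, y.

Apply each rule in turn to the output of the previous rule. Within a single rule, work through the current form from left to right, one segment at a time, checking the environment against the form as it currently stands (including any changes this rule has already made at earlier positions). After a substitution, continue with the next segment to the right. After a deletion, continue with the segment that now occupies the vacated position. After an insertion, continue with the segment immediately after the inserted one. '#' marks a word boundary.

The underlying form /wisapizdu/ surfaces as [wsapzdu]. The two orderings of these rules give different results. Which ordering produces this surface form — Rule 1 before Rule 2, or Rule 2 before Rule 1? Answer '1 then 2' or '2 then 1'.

Order 1 then 2:
  1 Progressive Voicing Assimilation: no change — [wisapizdu]
  2 Syncope: [wisapizdu] → [wsapzdu]
  result: [wsapzdu]
Order 2 then 1:
  2 Syncope: [wisapizdu] → [wsapzdu]
  1 Progressive Voicing Assimilation: [wsapzdu] → [wsapstu]
  result: [wsapstu]

1 then 2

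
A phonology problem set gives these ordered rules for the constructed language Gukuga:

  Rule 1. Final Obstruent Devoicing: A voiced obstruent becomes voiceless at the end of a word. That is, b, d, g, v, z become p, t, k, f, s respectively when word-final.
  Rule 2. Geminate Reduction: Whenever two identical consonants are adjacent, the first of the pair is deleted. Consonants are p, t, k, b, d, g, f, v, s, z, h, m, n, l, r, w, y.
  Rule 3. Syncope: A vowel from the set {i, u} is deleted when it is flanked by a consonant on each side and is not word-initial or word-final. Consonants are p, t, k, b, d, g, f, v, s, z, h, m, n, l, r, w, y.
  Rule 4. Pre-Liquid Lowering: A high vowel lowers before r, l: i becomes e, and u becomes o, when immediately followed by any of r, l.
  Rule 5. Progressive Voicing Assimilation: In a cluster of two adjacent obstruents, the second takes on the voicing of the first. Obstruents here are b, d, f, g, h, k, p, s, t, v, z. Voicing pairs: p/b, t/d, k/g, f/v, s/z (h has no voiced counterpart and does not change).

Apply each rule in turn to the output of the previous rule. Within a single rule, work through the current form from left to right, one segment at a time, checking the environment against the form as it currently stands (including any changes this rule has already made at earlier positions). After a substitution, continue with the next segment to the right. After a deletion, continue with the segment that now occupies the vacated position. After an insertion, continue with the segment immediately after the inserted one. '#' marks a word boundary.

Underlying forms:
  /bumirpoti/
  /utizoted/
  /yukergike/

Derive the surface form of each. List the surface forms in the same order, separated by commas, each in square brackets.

[bmrpoti], [utsotet], [ykergge]

/bumirpoti/:
  Rule 1 Final Obstruent Devoicing: no change — [bumirpoti]
  Rule 2 Geminate Reduction: no change — [bumirpoti]
  Rule 3 Syncope: [bumirpoti] → [bmrpoti]
  Rule 4 Pre-Liquid Lowering: no change — [bmrpoti]
  Rule 5 Progressive Voicing Assimilation: no change — [bmrpoti]
/utizoted/:
  Rule 1 Final Obstruent Devoicing: [utizoted] → [utizotet]
  Rule 2 Geminate Reduction: no change — [utizotet]
  Rule 3 Syncope: [utizotet] → [utzotet]
  Rule 4 Pre-Liquid Lowering: no change — [utzotet]
  Rule 5 Progressive Voicing Assimilation: [utzotet] → [utsotet]
/yukergike/:
  Rule 1 Final Obstruent Devoicing: no change — [yukergike]
  Rule 2 Geminate Reduction: no change — [yukergike]
  Rule 3 Syncope: [yukergike] → [ykergke]
  Rule 4 Pre-Liquid Lowering: no change — [ykergke]
  Rule 5 Progressive Voicing Assimilation: [ykergke] → [ykergge]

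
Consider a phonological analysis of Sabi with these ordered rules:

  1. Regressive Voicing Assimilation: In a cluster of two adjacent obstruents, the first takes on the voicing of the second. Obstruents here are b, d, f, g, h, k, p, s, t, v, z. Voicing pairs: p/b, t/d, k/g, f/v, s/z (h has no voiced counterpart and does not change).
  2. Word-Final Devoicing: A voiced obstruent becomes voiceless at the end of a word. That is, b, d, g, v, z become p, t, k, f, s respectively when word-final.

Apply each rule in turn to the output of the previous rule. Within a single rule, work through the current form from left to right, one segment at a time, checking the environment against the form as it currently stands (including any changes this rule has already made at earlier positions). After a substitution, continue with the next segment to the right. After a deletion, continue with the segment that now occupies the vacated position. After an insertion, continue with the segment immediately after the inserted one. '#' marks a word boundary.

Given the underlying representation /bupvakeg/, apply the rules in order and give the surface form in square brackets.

[bubvakek]

1 Regressive Voicing Assimilation: [bupvakeg] → [bubvakeg]
2 Word-Final Devoicing: [bubvakeg] → [bubvakek]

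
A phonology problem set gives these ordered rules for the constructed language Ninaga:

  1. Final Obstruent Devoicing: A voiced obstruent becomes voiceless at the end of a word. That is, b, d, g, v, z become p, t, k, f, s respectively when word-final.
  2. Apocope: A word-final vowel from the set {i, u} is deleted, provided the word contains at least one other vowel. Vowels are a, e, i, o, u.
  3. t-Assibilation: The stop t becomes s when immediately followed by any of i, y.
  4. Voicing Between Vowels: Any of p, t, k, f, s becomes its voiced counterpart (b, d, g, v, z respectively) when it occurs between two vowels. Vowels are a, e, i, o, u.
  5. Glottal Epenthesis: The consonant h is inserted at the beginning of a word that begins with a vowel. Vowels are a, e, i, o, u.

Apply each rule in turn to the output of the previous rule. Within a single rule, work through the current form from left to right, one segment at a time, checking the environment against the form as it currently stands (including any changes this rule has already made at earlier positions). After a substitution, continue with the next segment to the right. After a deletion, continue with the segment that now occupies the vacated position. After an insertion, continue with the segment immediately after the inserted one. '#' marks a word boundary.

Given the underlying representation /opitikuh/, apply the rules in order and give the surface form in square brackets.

[hobiziguh]

1 Final Obstruent Devoicing: no change — [opitikuh]
2 Apocope: no change — [opitikuh]
3 t-Assibilation: [opitikuh] → [opisikuh]
4 Voicing Between Vowels: [opisikuh] → [obiziguh]
5 Glottal Epenthesis: [obiziguh] → [hobiziguh]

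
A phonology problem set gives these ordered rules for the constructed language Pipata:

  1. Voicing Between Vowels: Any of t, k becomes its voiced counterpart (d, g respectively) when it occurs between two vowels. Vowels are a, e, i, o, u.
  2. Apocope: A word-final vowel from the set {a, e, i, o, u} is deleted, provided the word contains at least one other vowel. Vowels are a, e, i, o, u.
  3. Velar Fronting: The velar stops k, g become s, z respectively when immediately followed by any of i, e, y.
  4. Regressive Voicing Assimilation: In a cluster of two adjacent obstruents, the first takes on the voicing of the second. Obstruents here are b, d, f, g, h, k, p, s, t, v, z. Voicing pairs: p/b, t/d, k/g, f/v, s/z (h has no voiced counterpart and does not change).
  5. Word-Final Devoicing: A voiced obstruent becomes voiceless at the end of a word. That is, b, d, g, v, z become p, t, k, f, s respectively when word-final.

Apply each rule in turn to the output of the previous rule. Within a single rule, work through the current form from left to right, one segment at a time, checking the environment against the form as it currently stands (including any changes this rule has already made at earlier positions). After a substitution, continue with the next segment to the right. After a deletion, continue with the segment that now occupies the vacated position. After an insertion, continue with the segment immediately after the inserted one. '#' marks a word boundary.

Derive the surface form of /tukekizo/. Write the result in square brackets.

[tuzezis]

1 Voicing Between Vowels: [tukekizo] → [tugegizo]
2 Apocope: [tugegizo] → [tugegiz]
3 Velar Fronting: [tugegiz] → [tuzeziz]
4 Regressive Voicing Assimilation: no change — [tuzeziz]
5 Word-Final Devoicing: [tuzeziz] → [tuzezis]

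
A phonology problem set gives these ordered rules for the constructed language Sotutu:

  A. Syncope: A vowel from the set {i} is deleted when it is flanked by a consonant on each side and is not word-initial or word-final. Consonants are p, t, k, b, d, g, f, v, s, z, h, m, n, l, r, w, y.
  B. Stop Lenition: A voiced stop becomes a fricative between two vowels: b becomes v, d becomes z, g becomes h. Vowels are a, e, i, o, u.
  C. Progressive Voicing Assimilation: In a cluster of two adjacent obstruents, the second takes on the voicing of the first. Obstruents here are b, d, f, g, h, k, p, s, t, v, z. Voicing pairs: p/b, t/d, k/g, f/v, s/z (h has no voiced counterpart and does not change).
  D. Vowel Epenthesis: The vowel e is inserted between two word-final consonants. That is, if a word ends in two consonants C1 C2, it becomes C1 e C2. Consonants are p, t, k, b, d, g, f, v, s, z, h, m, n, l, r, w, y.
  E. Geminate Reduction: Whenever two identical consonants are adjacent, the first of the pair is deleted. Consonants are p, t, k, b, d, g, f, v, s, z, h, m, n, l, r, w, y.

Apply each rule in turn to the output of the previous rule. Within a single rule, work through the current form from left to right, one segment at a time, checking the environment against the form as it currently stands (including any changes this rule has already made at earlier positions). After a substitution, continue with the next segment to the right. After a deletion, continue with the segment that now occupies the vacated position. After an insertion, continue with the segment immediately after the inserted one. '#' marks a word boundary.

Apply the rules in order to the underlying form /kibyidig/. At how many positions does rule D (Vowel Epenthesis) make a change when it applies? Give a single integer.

1

A Syncope: [kibyidig] → [kbydg]
B Stop Lenition: no change — [kbydg]
C Progressive Voicing Assimilation: [kbydg] → [kpydg]
D Vowel Epenthesis: [kpydg] → [kpydeg]
E Geminate Reduction: no change — [kpydeg]
Rule D changed 1 position(s).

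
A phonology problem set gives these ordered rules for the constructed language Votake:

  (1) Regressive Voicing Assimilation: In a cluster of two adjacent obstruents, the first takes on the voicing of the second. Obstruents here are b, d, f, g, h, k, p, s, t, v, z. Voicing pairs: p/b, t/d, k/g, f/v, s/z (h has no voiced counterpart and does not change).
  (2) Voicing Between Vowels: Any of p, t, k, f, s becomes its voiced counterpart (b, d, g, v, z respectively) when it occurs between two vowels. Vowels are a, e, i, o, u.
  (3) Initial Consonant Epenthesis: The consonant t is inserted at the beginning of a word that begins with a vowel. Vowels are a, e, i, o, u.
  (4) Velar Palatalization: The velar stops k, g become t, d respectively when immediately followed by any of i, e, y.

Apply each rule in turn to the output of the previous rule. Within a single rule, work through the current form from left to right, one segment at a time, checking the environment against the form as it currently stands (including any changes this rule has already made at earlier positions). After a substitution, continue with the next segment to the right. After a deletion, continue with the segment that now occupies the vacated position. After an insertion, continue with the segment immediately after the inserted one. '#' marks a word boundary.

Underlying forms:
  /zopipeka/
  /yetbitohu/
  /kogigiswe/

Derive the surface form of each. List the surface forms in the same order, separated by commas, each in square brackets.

[zobibega], [yedbidohu], [kodidiswe]

/zopipeka/:
  (1) Regressive Voicing Assimilation: no change — [zopipeka]
  (2) Voicing Between Vowels: [zopipeka] → [zobibega]
  (3) Initial Consonant Epenthesis: no change — [zobibega]
  (4) Velar Palatalization: no change — [zobibega]
/yetbitohu/:
  (1) Regressive Voicing Assimilation: [yetbitohu] → [yedbitohu]
  (2) Voicing Between Vowels: [yedbitohu] → [yedbidohu]
  (3) Initial Consonant Epenthesis: no change — [yedbidohu]
  (4) Velar Palatalization: no change — [yedbidohu]
/kogigiswe/:
  (1) Regressive Voicing Assimilation: no change — [kogigiswe]
  (2) Voicing Between Vowels: no change — [kogigiswe]
  (3) Initial Consonant Epenthesis: no change — [kogigiswe]
  (4) Velar Palatalization: [kogigiswe] → [kodidiswe]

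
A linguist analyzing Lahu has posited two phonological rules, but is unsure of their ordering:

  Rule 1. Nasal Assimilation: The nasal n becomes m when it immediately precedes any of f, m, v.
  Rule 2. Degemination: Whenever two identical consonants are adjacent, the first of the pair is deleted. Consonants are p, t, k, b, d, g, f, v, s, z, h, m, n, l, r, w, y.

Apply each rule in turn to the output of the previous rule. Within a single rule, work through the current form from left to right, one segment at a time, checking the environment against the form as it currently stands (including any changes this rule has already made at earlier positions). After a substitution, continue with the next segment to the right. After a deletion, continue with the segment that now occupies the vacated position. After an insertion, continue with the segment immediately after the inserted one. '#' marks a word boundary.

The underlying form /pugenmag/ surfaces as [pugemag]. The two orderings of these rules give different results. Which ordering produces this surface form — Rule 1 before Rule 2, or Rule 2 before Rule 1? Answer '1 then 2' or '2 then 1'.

1 then 2

Order 1 then 2:
  1 Nasal Assimilation: [pugenmag] → [pugemmag]
  2 Degemination: [pugemmag] → [pugemag]
  result: [pugemag]
Order 2 then 1:
  2 Degemination: no change — [pugenmag]
  1 Nasal Assimilation: [pugenmag] → [pugemmag]
  result: [pugemmag]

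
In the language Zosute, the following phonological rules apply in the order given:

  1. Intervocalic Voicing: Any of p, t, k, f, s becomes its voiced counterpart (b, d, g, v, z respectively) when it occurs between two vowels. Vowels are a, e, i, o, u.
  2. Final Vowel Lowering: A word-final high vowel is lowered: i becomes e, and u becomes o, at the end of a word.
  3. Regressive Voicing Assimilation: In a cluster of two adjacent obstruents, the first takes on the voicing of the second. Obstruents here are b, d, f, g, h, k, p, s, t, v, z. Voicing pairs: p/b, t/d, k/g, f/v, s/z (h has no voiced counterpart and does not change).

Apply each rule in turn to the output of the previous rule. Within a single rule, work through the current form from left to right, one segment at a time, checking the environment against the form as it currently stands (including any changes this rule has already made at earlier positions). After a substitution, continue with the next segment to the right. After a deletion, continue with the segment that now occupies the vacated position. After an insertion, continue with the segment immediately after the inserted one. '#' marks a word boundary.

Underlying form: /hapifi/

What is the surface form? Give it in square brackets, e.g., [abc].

1 Intervocalic Voicing: [hapifi] → [habivi]
2 Final Vowel Lowering: [habivi] → [habive]
3 Regressive Voicing Assimilation: no change — [habive]

[habive]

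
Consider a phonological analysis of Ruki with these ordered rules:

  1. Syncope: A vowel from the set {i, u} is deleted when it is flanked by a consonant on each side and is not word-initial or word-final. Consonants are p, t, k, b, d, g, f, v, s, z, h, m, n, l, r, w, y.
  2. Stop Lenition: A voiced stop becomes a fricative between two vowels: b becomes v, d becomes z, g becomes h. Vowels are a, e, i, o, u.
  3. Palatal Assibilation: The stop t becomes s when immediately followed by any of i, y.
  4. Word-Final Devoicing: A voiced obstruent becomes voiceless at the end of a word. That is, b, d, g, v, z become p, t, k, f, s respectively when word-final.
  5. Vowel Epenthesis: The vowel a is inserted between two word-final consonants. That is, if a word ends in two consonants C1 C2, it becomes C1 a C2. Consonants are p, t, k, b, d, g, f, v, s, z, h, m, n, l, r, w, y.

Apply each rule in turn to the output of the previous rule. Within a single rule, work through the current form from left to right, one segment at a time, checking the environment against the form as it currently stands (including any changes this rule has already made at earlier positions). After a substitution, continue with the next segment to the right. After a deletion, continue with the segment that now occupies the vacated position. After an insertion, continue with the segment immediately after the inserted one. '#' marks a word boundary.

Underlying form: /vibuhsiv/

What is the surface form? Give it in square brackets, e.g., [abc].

1 Syncope: [vibuhsiv] → [vbhsv]
2 Stop Lenition: no change — [vbhsv]
3 Palatal Assibilation: no change — [vbhsv]
4 Word-Final Devoicing: [vbhsv] → [vbhsf]
5 Vowel Epenthesis: [vbhsf] → [vbhsaf]

[vbhsaf]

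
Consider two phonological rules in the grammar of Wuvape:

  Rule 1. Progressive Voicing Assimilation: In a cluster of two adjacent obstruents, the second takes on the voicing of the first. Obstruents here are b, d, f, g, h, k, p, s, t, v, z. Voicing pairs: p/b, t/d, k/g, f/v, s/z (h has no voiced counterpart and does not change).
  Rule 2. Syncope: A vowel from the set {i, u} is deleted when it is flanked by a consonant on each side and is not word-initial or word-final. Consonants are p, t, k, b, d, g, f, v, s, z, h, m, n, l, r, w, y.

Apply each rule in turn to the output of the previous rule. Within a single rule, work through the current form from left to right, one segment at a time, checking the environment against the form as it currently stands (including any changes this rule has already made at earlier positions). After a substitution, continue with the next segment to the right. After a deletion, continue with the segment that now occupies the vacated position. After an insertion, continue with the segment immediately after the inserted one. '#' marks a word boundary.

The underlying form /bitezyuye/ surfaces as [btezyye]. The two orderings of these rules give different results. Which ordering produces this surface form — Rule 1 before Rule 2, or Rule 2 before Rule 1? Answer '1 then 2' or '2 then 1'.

1 then 2

Order 1 then 2:
  1 Progressive Voicing Assimilation: no change — [bitezyuye]
  2 Syncope: [bitezyuye] → [btezyye]
  result: [btezyye]
Order 2 then 1:
  2 Syncope: [bitezyuye] → [btezyye]
  1 Progressive Voicing Assimilation: [btezyye] → [bdezyye]
  result: [bdezyye]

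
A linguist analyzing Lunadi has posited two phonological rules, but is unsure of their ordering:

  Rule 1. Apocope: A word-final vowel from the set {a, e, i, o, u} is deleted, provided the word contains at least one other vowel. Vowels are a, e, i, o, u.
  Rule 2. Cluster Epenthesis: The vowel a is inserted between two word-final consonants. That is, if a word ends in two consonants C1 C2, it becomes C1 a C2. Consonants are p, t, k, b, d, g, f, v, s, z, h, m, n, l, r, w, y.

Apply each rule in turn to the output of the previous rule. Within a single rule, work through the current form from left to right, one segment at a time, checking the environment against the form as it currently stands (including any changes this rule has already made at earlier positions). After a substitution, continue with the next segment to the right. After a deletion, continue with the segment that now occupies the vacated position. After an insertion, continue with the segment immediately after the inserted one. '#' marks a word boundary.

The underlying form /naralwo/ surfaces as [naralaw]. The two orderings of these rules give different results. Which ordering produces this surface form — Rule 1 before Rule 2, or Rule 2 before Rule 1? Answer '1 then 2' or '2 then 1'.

Order 1 then 2:
  1 Apocope: [naralwo] → [naralw]
  2 Cluster Epenthesis: [naralw] → [naralaw]
  result: [naralaw]
Order 2 then 1:
  2 Cluster Epenthesis: no change — [naralwo]
  1 Apocope: [naralwo] → [naralw]
  result: [naralw]

1 then 2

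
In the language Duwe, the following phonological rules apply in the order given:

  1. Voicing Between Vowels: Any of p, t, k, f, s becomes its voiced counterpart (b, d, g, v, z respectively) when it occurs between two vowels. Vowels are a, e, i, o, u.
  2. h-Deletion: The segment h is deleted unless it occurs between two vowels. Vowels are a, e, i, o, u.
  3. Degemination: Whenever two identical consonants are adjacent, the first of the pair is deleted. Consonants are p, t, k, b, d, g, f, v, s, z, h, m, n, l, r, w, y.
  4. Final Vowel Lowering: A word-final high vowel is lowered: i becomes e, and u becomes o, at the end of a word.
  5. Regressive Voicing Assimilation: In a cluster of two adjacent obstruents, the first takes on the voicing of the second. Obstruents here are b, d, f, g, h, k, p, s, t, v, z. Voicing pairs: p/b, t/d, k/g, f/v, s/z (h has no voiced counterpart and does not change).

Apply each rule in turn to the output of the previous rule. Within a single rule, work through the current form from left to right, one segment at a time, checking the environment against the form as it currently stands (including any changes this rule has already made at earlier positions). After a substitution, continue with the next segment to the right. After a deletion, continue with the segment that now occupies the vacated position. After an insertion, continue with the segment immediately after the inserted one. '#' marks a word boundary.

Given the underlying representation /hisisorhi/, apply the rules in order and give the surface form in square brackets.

[izizore]

1 Voicing Between Vowels: [hisisorhi] → [hizizorhi]
2 h-Deletion: [hizizorhi] → [izizori]
3 Degemination: no change — [izizori]
4 Final Vowel Lowering: [izizori] → [izizore]
5 Regressive Voicing Assimilation: no change — [izizore]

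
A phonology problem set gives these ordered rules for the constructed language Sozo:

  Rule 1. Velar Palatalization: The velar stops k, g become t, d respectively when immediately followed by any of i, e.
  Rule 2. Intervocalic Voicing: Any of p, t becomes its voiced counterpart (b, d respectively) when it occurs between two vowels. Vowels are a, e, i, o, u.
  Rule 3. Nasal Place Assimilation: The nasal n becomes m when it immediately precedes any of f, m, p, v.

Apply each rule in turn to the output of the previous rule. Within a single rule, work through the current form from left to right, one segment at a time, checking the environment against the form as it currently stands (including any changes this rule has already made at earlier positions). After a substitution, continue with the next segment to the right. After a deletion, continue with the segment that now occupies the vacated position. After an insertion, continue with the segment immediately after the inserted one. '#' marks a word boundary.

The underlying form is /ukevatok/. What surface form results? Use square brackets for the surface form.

Rule 1 Velar Palatalization: [ukevatok] → [utevatok]
Rule 2 Intervocalic Voicing: [utevatok] → [udevadok]
Rule 3 Nasal Place Assimilation: no change — [udevadok]

[udevadok]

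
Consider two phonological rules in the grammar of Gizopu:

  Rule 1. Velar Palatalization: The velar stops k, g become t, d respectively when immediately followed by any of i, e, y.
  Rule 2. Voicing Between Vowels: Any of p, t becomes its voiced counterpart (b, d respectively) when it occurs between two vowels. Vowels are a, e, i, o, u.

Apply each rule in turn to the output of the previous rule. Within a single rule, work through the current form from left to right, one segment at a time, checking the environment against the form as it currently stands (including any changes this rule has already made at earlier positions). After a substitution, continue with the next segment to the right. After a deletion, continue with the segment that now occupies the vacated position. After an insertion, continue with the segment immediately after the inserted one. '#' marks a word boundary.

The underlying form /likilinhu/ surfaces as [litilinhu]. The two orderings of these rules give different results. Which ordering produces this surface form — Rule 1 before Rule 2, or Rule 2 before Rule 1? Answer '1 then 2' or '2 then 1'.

2 then 1

Order 1 then 2:
  1 Velar Palatalization: [likilinhu] → [litilinhu]
  2 Voicing Between Vowels: [litilinhu] → [lidilinhu]
  result: [lidilinhu]
Order 2 then 1:
  2 Voicing Between Vowels: no change — [likilinhu]
  1 Velar Palatalization: [likilinhu] → [litilinhu]
  result: [litilinhu]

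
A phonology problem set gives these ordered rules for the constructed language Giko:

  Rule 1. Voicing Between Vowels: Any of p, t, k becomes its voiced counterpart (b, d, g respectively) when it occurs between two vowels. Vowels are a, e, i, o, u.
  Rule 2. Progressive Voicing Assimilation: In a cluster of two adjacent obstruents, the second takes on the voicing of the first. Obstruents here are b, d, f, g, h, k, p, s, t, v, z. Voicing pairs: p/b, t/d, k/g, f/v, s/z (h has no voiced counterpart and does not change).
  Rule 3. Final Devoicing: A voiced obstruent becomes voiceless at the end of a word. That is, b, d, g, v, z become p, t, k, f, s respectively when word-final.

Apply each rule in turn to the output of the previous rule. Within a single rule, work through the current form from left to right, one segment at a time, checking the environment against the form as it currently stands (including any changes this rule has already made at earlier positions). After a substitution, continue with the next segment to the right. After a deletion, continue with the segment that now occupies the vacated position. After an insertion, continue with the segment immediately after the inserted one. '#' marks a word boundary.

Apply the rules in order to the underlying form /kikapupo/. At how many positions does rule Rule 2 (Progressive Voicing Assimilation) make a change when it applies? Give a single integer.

Rule 1 Voicing Between Vowels: [kikapupo] → [kigabubo]
Rule 2 Progressive Voicing Assimilation: no change — [kigabubo]
Rule 3 Final Devoicing: no change — [kigabubo]
Rule Rule 2 changed 0 position(s).

0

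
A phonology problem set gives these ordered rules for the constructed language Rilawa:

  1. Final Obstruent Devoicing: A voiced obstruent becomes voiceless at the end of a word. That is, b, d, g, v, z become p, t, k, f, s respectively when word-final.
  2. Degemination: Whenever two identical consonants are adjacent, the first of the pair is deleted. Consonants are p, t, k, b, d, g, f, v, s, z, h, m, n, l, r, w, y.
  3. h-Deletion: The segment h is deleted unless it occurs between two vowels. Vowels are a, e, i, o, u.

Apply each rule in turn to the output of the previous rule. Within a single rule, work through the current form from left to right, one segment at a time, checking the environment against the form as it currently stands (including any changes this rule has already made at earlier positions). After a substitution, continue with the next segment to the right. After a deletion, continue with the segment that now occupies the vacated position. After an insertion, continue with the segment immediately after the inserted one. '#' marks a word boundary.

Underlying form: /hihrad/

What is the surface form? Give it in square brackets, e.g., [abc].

1 Final Obstruent Devoicing: [hihrad] → [hihrat]
2 Degemination: no change — [hihrat]
3 h-Deletion: [hihrat] → [irat]

[irat]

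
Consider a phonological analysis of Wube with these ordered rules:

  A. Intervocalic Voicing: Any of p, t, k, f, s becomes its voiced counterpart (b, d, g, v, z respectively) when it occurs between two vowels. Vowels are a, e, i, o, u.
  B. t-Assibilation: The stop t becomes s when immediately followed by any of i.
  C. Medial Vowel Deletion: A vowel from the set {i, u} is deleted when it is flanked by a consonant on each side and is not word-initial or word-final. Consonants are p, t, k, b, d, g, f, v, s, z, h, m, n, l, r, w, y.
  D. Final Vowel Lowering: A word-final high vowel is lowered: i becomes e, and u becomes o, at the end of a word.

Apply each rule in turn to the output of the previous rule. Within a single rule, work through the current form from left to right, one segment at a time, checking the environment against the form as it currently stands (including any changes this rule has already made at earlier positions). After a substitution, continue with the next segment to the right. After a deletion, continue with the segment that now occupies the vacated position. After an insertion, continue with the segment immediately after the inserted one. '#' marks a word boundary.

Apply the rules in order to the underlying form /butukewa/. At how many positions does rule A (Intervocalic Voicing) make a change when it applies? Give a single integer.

2

A Intervocalic Voicing: [butukewa] → [budugewa]
B t-Assibilation: no change — [budugewa]
C Medial Vowel Deletion: [budugewa] → [bdgewa]
D Final Vowel Lowering: no change — [bdgewa]
Rule A changed 2 position(s).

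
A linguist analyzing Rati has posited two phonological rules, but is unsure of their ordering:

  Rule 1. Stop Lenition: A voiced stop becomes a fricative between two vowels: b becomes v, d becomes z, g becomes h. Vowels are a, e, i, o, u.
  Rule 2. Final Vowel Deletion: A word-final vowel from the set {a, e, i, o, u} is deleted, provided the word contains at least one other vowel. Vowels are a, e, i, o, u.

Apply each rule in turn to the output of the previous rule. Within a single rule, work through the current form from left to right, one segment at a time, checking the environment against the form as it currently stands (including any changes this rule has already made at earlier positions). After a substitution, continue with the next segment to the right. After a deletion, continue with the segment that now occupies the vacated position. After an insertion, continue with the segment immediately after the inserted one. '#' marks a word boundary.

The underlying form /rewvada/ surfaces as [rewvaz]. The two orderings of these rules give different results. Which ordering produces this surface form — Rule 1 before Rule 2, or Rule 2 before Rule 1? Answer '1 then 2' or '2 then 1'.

1 then 2

Order 1 then 2:
  1 Stop Lenition: [rewvada] → [rewvaza]
  2 Final Vowel Deletion: [rewvaza] → [rewvaz]
  result: [rewvaz]
Order 2 then 1:
  2 Final Vowel Deletion: [rewvada] → [rewvad]
  1 Stop Lenition: no change — [rewvad]
  result: [rewvad]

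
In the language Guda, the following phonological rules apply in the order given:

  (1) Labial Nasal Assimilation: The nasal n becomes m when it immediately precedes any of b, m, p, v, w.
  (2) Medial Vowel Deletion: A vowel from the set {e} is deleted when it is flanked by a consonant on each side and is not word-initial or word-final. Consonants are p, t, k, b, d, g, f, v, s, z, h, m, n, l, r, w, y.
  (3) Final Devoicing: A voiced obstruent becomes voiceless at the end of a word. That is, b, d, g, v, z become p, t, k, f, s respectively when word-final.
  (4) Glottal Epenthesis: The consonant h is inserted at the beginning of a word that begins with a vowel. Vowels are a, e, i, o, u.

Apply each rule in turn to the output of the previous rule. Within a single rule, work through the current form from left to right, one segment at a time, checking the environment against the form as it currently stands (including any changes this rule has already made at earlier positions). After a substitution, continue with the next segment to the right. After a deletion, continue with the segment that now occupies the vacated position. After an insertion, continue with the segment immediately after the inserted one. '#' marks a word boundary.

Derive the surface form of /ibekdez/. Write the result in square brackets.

(1) Labial Nasal Assimilation: no change — [ibekdez]
(2) Medial Vowel Deletion: [ibekdez] → [ibkdz]
(3) Final Devoicing: [ibkdz] → [ibkds]
(4) Glottal Epenthesis: [ibkds] → [hibkds]

[hibkds]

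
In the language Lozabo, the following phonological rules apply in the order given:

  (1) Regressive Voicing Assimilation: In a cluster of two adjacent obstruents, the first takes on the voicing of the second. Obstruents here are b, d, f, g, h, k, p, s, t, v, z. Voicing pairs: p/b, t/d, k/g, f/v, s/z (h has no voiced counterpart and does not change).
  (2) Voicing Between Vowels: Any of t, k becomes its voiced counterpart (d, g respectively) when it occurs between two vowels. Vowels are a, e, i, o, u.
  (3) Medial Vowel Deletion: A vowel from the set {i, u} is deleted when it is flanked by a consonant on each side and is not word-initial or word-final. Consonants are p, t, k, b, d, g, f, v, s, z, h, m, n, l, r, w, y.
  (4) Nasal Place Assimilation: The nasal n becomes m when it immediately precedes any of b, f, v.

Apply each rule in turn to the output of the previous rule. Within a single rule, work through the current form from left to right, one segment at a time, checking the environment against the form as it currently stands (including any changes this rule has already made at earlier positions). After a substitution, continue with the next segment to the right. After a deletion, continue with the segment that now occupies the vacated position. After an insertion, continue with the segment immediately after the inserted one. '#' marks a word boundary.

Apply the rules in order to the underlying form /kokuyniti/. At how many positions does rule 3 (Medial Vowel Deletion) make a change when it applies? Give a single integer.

(1) Regressive Voicing Assimilation: no change — [kokuyniti]
(2) Voicing Between Vowels: [kokuyniti] → [koguynidi]
(3) Medial Vowel Deletion: [koguynidi] → [kogyndi]
(4) Nasal Place Assimilation: no change — [kogyndi]
Rule 3 changed 2 position(s).

2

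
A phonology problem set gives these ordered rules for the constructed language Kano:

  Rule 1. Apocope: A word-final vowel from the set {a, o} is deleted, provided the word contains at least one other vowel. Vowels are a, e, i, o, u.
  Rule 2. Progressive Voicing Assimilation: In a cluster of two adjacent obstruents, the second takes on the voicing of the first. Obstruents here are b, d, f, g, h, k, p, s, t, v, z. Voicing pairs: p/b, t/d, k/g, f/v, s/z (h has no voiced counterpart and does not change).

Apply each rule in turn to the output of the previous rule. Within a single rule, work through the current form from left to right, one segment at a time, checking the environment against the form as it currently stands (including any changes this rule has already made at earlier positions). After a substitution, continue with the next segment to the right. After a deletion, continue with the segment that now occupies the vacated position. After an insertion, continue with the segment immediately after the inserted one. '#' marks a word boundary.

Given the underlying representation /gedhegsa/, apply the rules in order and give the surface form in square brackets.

Rule 1 Apocope: [gedhegsa] → [gedhegs]
Rule 2 Progressive Voicing Assimilation: [gedhegs] → [gedhegz]

[gedhegz]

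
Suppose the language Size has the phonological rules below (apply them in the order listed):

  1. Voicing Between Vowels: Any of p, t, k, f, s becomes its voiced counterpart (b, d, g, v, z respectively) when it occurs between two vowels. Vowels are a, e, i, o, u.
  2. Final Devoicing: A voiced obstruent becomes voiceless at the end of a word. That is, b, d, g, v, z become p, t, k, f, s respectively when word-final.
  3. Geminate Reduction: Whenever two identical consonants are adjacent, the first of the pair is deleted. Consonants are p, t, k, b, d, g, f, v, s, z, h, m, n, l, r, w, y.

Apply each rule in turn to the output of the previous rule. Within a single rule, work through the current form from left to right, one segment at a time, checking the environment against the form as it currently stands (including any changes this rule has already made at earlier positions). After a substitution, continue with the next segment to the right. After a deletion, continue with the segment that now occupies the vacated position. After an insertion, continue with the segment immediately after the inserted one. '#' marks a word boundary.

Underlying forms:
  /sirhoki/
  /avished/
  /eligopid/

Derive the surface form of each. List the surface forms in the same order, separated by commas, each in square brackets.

/sirhoki/:
  1 Voicing Between Vowels: [sirhoki] → [sirhogi]
  2 Final Devoicing: no change — [sirhogi]
  3 Geminate Reduction: no change — [sirhogi]
/avished/:
  1 Voicing Between Vowels: no change — [avished]
  2 Final Devoicing: [avished] → [avishet]
  3 Geminate Reduction: no change — [avishet]
/eligopid/:
  1 Voicing Between Vowels: [eligopid] → [eligobid]
  2 Final Devoicing: [eligobid] → [eligobit]
  3 Geminate Reduction: no change — [eligobit]

[sirhogi], [avishet], [eligobit]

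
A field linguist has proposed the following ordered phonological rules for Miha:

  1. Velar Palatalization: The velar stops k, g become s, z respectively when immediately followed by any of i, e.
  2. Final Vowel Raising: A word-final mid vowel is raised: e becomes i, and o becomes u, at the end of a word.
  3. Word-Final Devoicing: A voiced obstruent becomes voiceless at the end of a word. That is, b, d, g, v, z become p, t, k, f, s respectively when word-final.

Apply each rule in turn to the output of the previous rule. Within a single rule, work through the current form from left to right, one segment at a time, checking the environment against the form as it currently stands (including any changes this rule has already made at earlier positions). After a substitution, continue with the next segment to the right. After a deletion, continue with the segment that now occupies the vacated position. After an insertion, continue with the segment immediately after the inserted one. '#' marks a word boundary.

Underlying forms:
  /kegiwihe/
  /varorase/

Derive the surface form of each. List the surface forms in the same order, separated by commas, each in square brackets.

/kegiwihe/:
  1 Velar Palatalization: [kegiwihe] → [seziwihe]
  2 Final Vowel Raising: [seziwihe] → [seziwihi]
  3 Word-Final Devoicing: no change — [seziwihi]
/varorase/:
  1 Velar Palatalization: no change — [varorase]
  2 Final Vowel Raising: [varorase] → [varorasi]
  3 Word-Final Devoicing: no change — [varorasi]

[seziwihi], [varorasi]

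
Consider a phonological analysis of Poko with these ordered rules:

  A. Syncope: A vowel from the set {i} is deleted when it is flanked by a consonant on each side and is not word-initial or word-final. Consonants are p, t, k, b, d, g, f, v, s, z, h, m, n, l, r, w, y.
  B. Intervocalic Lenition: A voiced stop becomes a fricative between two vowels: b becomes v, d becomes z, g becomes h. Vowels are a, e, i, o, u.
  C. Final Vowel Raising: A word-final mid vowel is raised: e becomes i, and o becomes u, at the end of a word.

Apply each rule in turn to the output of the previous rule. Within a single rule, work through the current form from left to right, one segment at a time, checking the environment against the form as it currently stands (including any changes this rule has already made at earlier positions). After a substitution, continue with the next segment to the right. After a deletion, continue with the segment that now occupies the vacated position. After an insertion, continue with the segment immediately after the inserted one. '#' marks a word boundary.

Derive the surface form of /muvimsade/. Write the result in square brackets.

A Syncope: [muvimsade] → [muvmsade]
B Intervocalic Lenition: [muvmsade] → [muvmsaze]
C Final Vowel Raising: [muvmsaze] → [muvmsazi]

[muvmsazi]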